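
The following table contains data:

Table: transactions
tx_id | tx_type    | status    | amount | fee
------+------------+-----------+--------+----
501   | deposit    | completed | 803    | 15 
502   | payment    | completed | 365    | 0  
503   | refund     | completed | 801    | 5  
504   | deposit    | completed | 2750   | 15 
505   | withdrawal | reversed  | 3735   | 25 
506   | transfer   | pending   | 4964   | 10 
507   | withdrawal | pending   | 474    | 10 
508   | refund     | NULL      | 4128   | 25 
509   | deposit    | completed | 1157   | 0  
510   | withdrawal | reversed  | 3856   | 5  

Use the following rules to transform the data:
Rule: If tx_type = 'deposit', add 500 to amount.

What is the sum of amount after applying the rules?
24533

Step 1: Count records where tx_type = 'deposit': 3
Step 2: Total bonus added: 3 × 500 = 1500
Step 3: Original sum of amount: 23033
Step 4: Final sum = 23033 + 1500 = 24533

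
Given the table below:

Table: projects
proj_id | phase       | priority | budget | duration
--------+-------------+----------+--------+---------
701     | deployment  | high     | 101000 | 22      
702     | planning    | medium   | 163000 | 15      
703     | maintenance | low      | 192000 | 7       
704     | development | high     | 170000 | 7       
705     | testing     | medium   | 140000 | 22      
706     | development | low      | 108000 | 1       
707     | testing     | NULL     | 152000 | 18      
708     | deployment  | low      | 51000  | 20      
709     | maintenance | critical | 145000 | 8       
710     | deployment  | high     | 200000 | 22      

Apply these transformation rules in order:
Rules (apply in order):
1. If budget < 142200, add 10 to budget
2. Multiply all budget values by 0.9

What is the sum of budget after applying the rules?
1279836.0

Step 1: Apply Rule 1 - Add 10 to records with budget < 142200
  - 4 records affected: 400000 + (4 × 10) = 400040
  - Unaffected records: 1022000
  - Sum after Rule 1: 1422040
Step 2: Apply Rule 2 - Multiply all by 0.9
  - 1422040 × 0.9 = 1279836.0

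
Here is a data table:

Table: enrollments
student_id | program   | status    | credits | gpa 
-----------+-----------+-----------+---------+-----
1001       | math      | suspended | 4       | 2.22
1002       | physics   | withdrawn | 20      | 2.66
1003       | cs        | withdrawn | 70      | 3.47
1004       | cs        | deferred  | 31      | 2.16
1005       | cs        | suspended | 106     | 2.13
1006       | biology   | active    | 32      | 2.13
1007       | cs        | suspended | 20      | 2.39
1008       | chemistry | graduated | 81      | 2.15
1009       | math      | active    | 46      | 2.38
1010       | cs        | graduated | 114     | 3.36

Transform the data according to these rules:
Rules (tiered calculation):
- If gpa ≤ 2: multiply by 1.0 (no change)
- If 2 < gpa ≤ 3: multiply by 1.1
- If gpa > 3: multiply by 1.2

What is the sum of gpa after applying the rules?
28.24

Step 1: Tier 1 (gpa ≤ 2): 0 records, sum = 0 × 1.0 = 0.0
Step 2: Tier 2 (2 < gpa ≤ 3): 8 records, sum = 18.22 × 1.1 = 20.04
Step 3: Tier 3 (gpa > 3): 2 records, sum = 6.83 × 1.2 = 8.2
Step 4: Final sum = 0.0 + 20.04 + 8.2 = 28.24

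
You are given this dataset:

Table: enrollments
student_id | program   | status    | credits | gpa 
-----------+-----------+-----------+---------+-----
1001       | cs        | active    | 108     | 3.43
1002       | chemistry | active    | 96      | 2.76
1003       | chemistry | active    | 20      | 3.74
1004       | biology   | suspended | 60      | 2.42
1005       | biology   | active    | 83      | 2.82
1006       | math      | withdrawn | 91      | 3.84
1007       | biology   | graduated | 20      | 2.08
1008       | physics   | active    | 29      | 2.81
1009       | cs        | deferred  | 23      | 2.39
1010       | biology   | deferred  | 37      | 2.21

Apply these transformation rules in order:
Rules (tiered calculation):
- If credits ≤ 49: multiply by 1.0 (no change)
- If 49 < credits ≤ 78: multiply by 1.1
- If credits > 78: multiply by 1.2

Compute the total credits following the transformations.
648.6

Step 1: Tier 1 (credits ≤ 49): 5 records, sum = 129 × 1.0 = 129.0
Step 2: Tier 2 (49 < credits ≤ 78): 1 records, sum = 60 × 1.1 = 66.0
Step 3: Tier 3 (credits > 78): 4 records, sum = 378 × 1.2 = 453.6
Step 4: Final sum = 129.0 + 66.0 + 453.6 = 648.6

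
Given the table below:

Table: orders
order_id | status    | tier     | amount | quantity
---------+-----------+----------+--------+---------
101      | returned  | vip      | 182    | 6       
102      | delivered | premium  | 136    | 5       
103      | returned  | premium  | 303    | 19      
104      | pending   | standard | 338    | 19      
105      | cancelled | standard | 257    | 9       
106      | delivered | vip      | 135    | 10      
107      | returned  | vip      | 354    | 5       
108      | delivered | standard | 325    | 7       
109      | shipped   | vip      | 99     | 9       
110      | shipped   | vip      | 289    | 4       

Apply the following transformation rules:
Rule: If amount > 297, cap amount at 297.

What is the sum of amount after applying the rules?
2286

Step 1: 4 records have amount > 297
Step 2: These records originally summed to 1320
Step 3: After capping: 4 × 297 = 1188
Step 4: Unaffected records sum: 1098
Step 5: Final sum = 1188 + 1098 = 2286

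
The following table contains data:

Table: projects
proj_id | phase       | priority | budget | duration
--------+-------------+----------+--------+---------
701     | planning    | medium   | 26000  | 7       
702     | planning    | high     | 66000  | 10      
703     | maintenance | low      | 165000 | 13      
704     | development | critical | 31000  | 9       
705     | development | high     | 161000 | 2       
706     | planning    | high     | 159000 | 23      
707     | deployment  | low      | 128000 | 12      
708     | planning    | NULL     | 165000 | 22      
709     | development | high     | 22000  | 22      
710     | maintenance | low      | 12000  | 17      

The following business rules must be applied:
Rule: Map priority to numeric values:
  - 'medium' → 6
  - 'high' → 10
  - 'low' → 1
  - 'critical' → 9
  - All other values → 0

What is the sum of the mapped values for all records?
58

Step 1: Apply mapping to each record
Step 2: Count by status:
  'medium': 1 records × 6 = 6
  'high': 4 records × 10 = 40
  'low': 3 records × 1 = 3
  'critical': 1 records × 9 = 9
Step 3: Sum all mapped values = 58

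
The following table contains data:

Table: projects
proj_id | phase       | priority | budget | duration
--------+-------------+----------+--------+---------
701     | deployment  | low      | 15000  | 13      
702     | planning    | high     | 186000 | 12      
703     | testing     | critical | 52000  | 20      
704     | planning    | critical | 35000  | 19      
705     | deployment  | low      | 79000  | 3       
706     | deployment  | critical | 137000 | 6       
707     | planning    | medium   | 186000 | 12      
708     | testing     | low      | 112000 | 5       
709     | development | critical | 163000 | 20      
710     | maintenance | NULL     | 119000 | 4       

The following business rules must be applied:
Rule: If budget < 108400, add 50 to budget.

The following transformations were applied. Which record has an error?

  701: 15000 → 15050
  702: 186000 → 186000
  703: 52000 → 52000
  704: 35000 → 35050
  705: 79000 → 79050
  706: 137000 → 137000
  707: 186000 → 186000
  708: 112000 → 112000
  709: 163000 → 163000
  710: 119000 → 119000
Record 703 has an error. The correct transformed value should be 52050, not 52000.

Step 1: Check each record against the rule
Step 2: Record 703 has budget = 52000
Step 3: Since 52000 < 108400, the bonus should have been applied
Step 4: Correct value = 52050, but claimed value = 52000
Conclusion: Record 703 has the error.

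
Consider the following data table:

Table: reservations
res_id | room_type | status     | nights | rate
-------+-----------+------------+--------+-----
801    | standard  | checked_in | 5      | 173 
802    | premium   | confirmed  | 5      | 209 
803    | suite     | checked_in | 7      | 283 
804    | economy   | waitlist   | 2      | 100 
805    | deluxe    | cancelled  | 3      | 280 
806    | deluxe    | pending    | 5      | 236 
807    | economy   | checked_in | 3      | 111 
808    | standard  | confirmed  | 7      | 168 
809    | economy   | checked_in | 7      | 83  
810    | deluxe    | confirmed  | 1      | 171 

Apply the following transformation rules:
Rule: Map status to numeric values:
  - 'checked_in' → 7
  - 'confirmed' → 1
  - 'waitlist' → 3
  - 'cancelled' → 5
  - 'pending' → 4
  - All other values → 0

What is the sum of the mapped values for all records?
43

Step 1: Apply mapping to each record
Step 2: Count by status:
  'checked_in': 4 records × 7 = 28
  'confirmed': 3 records × 1 = 3
  'waitlist': 1 records × 3 = 3
  'cancelled': 1 records × 5 = 5
  'pending': 1 records × 4 = 4
Step 3: Sum all mapped values = 43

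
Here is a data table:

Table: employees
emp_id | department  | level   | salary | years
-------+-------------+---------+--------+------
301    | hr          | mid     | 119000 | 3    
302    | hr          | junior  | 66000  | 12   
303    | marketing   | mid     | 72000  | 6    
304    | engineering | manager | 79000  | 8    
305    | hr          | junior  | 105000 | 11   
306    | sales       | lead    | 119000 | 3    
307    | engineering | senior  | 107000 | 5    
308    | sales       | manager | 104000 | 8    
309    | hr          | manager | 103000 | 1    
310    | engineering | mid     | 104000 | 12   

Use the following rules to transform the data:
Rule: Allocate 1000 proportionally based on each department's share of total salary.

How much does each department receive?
engineering: 296.52, hr: 401.84, marketing: 73.62, sales: 228.02

Step 1: Calculate total salary = 978000
Step 2: Calculate each department's proportion:
  engineering: 290000/978000 = 29.65% → 296.52
  hr: 393000/978000 = 40.18% → 401.84
  marketing: 72000/978000 = 7.36% → 73.62
  sales: 223000/978000 = 22.80% → 228.02
Step 3: Verify: sum of allocations ≈ 1000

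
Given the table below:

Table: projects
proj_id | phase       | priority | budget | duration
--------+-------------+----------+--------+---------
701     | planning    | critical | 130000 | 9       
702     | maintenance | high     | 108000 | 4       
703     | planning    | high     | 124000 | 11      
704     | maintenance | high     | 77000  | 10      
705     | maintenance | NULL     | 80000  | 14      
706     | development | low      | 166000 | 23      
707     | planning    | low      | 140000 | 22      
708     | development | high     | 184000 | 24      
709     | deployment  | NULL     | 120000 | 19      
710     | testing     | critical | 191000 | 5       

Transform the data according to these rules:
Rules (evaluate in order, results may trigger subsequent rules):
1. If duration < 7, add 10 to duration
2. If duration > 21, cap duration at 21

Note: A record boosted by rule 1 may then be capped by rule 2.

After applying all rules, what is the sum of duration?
155

Step 1: Apply rule 1 to records with duration < 7
  - 2 records get bonus of 10
  - Of these, 0 records then exceed 21 and get capped
Step 2: Apply rule 2 to records with duration > 21
  - 3 records (original) are capped
Step 3: Calculate final sum = 155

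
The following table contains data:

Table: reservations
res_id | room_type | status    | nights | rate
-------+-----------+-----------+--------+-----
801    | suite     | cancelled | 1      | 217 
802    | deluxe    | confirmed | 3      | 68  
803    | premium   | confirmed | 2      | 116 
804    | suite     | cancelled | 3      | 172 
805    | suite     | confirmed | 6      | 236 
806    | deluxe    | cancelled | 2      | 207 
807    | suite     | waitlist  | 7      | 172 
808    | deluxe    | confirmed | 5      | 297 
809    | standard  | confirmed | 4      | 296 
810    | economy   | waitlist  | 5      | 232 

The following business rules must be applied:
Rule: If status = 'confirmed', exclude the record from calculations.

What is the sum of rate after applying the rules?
1000

Step 1: Identify records where status = 'confirmed'
Step 2: The excluded records sum to 1013
Step 3: Original total rate = 2013
Step 4: Remaining total = 2013 - 1013 = 1000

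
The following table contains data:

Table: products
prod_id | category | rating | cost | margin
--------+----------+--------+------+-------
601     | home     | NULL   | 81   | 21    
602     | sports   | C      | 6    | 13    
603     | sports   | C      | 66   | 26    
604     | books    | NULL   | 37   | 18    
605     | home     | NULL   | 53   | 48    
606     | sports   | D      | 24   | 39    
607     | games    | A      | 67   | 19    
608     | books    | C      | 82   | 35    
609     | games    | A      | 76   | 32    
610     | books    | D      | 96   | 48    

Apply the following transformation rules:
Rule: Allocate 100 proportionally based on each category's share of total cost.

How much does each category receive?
books: 36.56, games: 24.32, home: 22.79, sports: 16.33

Step 1: Calculate total cost = 588
Step 2: Calculate each category's proportion:
  books: 215/588 = 36.56% → 36.56
  games: 143/588 = 24.32% → 24.32
  home: 134/588 = 22.79% → 22.79
  sports: 96/588 = 16.33% → 16.33
Step 3: Verify: sum of allocations ≈ 100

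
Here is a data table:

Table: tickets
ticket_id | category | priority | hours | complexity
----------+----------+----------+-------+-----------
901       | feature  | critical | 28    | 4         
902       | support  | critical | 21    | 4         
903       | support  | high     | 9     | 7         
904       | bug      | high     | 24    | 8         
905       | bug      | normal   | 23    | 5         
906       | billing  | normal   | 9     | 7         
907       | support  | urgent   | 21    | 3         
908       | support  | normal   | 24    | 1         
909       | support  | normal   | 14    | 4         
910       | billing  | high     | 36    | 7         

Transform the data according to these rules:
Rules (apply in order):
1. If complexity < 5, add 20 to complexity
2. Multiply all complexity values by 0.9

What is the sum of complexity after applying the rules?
135.0

Step 1: Apply Rule 1 - Add 20 to records with complexity < 5
  - 5 records affected: 16 + (5 × 20) = 116
  - Unaffected records: 34
  - Sum after Rule 1: 150
Step 2: Apply Rule 2 - Multiply all by 0.9
  - 150 × 0.9 = 135.0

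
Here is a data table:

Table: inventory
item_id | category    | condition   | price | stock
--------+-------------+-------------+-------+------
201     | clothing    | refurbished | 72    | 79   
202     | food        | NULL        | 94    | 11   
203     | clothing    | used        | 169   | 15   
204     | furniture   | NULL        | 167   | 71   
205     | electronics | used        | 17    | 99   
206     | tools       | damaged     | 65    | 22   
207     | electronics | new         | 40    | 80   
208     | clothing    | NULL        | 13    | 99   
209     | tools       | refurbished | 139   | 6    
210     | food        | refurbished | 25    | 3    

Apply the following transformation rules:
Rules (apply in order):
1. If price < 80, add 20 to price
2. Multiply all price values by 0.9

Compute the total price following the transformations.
828.9

Step 1: Apply Rule 1 - Add 20 to records with price < 80
  - 6 records affected: 232 + (6 × 20) = 352
  - Unaffected records: 569
  - Sum after Rule 1: 921
Step 2: Apply Rule 2 - Multiply all by 0.9
  - 921 × 0.9 = 828.9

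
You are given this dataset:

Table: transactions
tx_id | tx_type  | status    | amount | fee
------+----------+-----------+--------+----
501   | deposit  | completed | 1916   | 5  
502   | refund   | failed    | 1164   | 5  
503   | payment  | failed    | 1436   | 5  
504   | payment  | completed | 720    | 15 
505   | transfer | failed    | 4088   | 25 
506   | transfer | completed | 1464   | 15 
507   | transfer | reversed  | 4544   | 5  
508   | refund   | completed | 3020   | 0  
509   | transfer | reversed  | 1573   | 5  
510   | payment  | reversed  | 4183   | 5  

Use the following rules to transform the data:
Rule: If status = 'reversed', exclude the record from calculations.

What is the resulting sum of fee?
70

Step 1: Identify records where status = 'reversed'
Step 2: The excluded records sum to 15
Step 3: Original total fee = 85
Step 4: Remaining total = 85 - 15 = 70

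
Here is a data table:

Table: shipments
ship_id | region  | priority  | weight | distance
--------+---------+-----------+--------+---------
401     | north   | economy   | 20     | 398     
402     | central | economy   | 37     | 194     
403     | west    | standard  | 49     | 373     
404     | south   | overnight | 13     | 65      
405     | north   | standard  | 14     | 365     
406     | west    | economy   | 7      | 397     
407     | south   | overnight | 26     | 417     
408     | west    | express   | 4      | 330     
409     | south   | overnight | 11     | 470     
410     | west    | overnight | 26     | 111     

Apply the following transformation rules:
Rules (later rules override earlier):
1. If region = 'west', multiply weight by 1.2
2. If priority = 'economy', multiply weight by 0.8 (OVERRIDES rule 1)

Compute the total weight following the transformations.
210.0

Step 1: Rule 2 takes priority for records with priority = 'economy'
  - 3 records: 64 × 0.8 = 51.2
Step 2: Rule 1 applies to remaining records with region = 'west'
  - 3 records: 79 × 1.2 = 94.8
Step 3: Other records unchanged: 64
Step 4: Final sum = 51.2 + 94.8 + 64 = 210.0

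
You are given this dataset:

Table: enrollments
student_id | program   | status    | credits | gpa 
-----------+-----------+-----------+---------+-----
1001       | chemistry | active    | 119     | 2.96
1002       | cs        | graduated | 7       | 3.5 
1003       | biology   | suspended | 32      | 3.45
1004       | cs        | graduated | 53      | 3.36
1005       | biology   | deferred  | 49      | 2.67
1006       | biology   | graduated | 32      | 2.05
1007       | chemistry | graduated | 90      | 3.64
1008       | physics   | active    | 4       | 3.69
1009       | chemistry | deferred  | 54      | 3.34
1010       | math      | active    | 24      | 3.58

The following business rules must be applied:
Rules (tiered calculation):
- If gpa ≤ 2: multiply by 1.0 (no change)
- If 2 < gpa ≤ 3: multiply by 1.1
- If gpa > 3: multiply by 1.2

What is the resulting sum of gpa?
37.92

Step 1: Tier 1 (gpa ≤ 2): 0 records, sum = 0 × 1.0 = 0.0
Step 2: Tier 2 (2 < gpa ≤ 3): 3 records, sum = 7.68 × 1.1 = 8.45
Step 3: Tier 3 (gpa > 3): 7 records, sum = 24.56 × 1.2 = 29.47
Step 4: Final sum = 0.0 + 8.45 + 29.47 = 37.92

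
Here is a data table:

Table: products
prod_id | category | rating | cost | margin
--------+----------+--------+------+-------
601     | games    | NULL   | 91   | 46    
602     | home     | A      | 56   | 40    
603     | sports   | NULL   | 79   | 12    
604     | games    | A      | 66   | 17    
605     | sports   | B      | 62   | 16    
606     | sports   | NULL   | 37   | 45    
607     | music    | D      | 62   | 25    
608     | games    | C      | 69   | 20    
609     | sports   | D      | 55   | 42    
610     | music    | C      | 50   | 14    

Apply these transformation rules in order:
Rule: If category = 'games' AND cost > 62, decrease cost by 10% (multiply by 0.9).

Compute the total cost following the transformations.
604.4

Step 1: Find records where category = 'games' AND cost > 62
Step 2: 3 records match, summing to 226
Step 3: After multiplier: 226 × 0.9 = 203.4
Step 4: Unaffected records sum: 401
Step 5: Final sum = 203.4 + 401 = 604.4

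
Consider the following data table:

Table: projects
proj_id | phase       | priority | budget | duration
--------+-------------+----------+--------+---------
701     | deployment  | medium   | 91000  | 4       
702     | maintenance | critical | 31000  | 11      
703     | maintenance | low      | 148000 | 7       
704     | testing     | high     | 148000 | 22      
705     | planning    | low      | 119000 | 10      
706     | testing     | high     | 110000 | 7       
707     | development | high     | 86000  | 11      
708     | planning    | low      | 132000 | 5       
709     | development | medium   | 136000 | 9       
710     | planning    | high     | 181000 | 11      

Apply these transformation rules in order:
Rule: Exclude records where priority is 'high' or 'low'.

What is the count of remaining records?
3

Step 1: Count records to exclude
  - 4 (high) + 3 (low) = 7 records
Step 2: Total records: 10
Step 3: Remaining = 10 - 7 = 3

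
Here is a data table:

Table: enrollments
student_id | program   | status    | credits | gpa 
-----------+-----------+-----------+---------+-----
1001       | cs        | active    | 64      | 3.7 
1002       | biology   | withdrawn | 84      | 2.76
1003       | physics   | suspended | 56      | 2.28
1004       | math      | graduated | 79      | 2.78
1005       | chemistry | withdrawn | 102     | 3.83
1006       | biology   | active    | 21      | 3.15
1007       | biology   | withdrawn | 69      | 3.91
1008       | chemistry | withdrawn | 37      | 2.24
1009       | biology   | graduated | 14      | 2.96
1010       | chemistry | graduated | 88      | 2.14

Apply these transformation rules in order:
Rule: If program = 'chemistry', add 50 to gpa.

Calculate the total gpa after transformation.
179.75

Step 1: Count records where program = 'chemistry': 3
Step 2: Total bonus added: 3 × 50 = 150
Step 3: Original sum of gpa: 29.75
Step 4: Final sum = 29.75 + 150 = 179.75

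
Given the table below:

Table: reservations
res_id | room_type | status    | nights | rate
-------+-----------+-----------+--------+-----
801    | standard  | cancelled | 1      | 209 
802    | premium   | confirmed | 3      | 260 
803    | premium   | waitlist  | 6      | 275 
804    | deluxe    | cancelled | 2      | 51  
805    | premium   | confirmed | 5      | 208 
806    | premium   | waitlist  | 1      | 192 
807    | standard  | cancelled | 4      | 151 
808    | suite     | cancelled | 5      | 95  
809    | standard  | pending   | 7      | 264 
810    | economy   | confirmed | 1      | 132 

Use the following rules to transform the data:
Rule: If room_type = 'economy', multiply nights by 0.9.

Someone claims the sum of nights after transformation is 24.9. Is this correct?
No, the correct result is 34.9.

Step 1: Calculate the correct sum after transformation
Step 2: Apply multiplier 0.9 to records where room_type = 'economy'
Step 3: Correct result = 34.9
Step 4: Claimed result = 24.9
Step 5: 34.9 ≠ 24.9
Conclusion: The claimed result is incorrect. The correct answer is 34.9.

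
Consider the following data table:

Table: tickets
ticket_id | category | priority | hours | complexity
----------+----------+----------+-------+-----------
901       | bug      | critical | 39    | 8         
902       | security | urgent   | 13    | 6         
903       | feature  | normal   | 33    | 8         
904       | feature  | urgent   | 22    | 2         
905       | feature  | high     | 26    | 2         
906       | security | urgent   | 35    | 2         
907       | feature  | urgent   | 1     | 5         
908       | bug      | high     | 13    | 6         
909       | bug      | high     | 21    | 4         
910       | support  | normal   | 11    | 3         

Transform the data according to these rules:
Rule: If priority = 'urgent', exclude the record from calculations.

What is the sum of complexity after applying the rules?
31

Step 1: Identify records where priority = 'urgent'
Step 2: The excluded records sum to 15
Step 3: Original total complexity = 46
Step 4: Remaining total = 46 - 15 = 31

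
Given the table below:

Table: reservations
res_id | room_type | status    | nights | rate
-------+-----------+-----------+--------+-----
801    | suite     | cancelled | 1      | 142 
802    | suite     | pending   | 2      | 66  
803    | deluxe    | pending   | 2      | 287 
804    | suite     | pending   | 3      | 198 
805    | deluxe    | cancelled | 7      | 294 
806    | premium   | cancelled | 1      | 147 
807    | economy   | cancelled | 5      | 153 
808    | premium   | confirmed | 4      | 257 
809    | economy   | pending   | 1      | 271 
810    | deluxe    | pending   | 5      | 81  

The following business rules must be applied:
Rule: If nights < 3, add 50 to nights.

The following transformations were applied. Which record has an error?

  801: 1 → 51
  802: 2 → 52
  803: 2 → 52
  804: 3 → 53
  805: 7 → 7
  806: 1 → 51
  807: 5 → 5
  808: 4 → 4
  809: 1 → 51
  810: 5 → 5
Record 804 has an error. The correct transformed value should be 3, not 53.

Step 1: Check each record against the rule
Step 2: Record 804 has nights = 3
Step 3: Since 3 >= 3, the bonus should not have been applied
Step 4: Correct value = 3, but claimed value = 53
Conclusion: Record 804 has the error.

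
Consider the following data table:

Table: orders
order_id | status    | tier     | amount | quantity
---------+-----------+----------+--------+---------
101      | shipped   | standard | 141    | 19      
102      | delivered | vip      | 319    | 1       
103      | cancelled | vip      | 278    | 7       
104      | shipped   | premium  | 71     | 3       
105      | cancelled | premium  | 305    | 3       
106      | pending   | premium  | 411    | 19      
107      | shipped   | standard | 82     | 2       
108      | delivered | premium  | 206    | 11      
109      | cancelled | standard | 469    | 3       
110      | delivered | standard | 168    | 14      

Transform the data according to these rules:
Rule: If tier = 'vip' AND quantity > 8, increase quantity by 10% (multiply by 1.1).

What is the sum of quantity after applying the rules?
82

Step 1: Find records where tier = 'vip' AND quantity > 8
Step 2: 0 records match, summing to 0
Step 3: After multiplier: 0 × 1.1 = 0.0
Step 4: Unaffected records sum: 82
Step 5: Final sum = 0.0 + 82 = 82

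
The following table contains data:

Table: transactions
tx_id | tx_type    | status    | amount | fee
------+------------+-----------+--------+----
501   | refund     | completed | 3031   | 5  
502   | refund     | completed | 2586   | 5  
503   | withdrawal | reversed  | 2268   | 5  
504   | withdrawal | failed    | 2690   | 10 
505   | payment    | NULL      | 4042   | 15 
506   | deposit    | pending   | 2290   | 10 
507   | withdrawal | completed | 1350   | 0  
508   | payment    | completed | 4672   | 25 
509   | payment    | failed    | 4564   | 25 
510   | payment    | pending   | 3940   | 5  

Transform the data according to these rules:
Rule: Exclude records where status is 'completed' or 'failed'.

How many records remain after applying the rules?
4

Step 1: Count records to exclude
  - 4 (completed) + 2 (failed) = 6 records
Step 2: Total records: 10
Step 3: Remaining = 10 - 6 = 4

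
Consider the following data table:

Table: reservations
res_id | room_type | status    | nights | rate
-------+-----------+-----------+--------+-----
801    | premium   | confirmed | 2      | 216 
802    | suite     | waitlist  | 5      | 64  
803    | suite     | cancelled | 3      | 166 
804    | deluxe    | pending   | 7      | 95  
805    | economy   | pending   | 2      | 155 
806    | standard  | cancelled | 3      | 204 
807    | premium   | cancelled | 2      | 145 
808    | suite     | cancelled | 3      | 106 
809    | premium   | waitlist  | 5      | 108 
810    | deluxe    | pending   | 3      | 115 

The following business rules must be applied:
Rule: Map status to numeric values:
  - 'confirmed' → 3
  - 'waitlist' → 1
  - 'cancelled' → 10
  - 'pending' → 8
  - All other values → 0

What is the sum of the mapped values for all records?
69

Step 1: Apply mapping to each record
Step 2: Count by status:
  'confirmed': 1 records × 3 = 3
  'waitlist': 2 records × 1 = 2
  'cancelled': 4 records × 10 = 40
  'pending': 3 records × 8 = 24
Step 3: Sum all mapped values = 69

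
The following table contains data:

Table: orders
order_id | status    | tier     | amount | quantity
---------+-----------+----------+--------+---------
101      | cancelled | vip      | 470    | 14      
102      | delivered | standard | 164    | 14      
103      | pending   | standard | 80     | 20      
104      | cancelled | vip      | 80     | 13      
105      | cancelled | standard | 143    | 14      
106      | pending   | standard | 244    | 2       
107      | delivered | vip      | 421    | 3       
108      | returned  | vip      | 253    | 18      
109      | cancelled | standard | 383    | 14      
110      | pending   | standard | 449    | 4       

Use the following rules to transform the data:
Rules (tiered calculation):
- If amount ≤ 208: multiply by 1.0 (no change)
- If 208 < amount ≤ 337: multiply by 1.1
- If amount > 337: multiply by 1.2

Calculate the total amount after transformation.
3081.3

Step 1: Tier 1 (amount ≤ 208): 4 records, sum = 467 × 1.0 = 467.0
Step 2: Tier 2 (208 < amount ≤ 337): 2 records, sum = 497 × 1.1 = 546.7
Step 3: Tier 3 (amount > 337): 4 records, sum = 1723 × 1.2 = 2067.6
Step 4: Final sum = 467.0 + 546.7 + 2067.6 = 3081.3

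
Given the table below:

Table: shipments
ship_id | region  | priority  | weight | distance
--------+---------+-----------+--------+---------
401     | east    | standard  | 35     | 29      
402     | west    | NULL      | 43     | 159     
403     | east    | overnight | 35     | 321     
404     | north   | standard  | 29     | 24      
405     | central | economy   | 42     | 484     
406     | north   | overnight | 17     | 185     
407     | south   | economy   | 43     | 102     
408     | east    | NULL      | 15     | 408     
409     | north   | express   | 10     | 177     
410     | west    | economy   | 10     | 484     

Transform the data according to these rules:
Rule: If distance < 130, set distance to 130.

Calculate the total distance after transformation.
2608

Step 1: 3 records have distance < 130
Step 2: These records originally summed to 155
Step 3: After setting to minimum: 3 × 130 = 390
Step 4: Unaffected records sum: 2218
Step 5: Final sum = 390 + 2218 = 2608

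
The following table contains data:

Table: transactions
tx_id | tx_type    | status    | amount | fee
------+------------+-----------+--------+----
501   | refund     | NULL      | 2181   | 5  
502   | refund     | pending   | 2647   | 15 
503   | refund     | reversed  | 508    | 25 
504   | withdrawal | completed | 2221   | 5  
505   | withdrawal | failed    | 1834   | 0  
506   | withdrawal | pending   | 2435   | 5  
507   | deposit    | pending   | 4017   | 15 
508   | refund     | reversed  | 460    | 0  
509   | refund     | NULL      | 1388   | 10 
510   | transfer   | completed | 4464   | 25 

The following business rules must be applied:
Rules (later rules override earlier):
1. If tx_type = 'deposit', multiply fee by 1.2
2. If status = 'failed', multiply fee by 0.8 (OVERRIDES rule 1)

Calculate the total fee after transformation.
108.0

Step 1: Rule 2 takes priority for records with status = 'failed'
  - 1 records: 0 × 0.8 = 0.0
Step 2: Rule 1 applies to remaining records with tx_type = 'deposit'
  - 1 records: 15 × 1.2 = 18.0
Step 3: Other records unchanged: 90
Step 4: Final sum = 0.0 + 18.0 + 90 = 108.0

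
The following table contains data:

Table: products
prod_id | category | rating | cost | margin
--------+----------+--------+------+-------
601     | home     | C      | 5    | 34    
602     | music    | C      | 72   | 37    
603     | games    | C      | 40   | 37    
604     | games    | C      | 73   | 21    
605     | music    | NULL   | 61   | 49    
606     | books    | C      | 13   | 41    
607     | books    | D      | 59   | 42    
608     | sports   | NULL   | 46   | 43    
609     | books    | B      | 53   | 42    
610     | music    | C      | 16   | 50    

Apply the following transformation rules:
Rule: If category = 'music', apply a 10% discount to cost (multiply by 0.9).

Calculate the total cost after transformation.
423.1

Step 1: Records with category = 'music' have total cost = 149
Step 2: Apply multiplier: 149 × 0.9 = 134.1
Step 3: Other records total: 289
Step 4: Final sum = 134.1 + 289 = 423.1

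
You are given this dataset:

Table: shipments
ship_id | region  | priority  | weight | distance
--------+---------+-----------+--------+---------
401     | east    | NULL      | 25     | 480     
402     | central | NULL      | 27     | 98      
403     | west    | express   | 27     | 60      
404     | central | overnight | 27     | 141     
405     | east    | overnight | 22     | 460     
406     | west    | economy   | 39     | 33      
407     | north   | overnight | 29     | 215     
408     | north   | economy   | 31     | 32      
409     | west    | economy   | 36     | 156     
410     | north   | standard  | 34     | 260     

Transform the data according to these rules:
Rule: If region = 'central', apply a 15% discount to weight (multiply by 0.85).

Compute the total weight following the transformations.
288.9

Step 1: Records with region = 'central' have total weight = 54
Step 2: Apply multiplier: 54 × 0.85 = 45.9
Step 3: Other records total: 243
Step 4: Final sum = 45.9 + 243 = 288.9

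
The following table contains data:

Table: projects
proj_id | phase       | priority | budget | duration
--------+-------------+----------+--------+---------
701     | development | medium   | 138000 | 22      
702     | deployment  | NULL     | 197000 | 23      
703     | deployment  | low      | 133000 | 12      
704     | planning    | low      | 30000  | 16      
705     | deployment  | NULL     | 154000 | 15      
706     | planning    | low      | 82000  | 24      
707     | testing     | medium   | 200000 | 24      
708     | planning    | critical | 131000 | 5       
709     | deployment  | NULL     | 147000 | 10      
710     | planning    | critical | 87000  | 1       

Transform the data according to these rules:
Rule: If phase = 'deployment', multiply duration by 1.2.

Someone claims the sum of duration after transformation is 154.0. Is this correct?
No, the correct result is 164.0.

Step 1: Calculate the correct sum after transformation
Step 2: Apply multiplier 1.2 to records where phase = 'deployment'
Step 3: Correct result = 164.0
Step 4: Claimed result = 154.0
Step 5: 164.0 ≠ 154.0
Conclusion: The claimed result is incorrect. The correct answer is 164.0.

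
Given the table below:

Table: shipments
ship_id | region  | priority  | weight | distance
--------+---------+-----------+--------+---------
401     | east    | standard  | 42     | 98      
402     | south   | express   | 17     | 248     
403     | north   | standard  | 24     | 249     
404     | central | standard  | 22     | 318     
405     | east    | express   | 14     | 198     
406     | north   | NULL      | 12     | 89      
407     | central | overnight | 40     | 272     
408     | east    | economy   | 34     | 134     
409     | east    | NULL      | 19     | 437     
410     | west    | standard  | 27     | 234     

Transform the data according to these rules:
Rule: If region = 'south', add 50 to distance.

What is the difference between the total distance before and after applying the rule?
50

Step 1: Original sum of distance = 2277
Step 2: 1 records have region = 'south'
Step 3: Each affected record changes by 50
Step 4: Total change = 1 × 50 = 50
Step 5: New sum = 2277 + 50 = 2327
Step 6: Difference = |2327 - 2277| = 50
        (Sum increased by 50)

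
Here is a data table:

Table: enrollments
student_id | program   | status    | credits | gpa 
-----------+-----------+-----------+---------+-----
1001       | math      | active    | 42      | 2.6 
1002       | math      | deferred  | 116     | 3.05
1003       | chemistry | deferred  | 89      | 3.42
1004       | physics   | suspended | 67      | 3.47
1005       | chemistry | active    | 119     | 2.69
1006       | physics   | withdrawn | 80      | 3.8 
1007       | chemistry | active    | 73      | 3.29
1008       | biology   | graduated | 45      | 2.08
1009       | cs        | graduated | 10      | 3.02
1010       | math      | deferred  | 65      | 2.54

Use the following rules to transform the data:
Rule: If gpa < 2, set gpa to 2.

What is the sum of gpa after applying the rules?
29.96

Step 1: 0 records have gpa < 2
Step 2: These records originally summed to 0
Step 3: After setting to minimum: 0 × 2 = 0
Step 4: Unaffected records sum: 29.96
Step 5: Final sum = 0 + 29.96 = 29.96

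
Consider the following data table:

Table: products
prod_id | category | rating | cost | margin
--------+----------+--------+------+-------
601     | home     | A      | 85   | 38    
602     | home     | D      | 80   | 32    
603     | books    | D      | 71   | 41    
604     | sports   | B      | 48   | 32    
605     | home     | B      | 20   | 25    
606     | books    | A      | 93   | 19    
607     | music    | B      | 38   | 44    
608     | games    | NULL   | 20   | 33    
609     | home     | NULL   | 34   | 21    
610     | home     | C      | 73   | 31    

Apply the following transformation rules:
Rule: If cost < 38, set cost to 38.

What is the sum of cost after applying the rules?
602

Step 1: 3 records have cost < 38
Step 2: These records originally summed to 74
Step 3: After setting to minimum: 3 × 38 = 114
Step 4: Unaffected records sum: 488
Step 5: Final sum = 114 + 488 = 602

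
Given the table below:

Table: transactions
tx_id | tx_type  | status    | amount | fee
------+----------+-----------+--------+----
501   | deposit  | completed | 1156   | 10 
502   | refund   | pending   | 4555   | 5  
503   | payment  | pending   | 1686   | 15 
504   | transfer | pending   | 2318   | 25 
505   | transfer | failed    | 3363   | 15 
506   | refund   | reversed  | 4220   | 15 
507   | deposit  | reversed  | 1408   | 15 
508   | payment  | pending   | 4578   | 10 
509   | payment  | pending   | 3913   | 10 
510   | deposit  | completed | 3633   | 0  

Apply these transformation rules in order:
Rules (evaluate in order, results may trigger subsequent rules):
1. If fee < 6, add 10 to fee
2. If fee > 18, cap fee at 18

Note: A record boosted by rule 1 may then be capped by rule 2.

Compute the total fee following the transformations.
133

Step 1: Apply rule 1 to records with fee < 6
  - 2 records get bonus of 10
  - Of these, 0 records then exceed 18 and get capped
Step 2: Apply rule 2 to records with fee > 18
  - 1 records (original) are capped
Step 3: Calculate final sum = 133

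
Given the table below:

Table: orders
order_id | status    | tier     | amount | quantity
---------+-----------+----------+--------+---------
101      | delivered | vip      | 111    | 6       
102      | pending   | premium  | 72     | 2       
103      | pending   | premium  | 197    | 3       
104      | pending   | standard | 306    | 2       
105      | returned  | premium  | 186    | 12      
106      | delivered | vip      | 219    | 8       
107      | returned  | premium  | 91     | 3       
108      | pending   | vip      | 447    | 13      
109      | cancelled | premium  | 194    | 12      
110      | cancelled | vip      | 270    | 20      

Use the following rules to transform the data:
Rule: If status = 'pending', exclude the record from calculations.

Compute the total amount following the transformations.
1071

Step 1: Identify records where status = 'pending'
Step 2: The excluded records sum to 1022
Step 3: Original total amount = 2093
Step 4: Remaining total = 2093 - 1022 = 1071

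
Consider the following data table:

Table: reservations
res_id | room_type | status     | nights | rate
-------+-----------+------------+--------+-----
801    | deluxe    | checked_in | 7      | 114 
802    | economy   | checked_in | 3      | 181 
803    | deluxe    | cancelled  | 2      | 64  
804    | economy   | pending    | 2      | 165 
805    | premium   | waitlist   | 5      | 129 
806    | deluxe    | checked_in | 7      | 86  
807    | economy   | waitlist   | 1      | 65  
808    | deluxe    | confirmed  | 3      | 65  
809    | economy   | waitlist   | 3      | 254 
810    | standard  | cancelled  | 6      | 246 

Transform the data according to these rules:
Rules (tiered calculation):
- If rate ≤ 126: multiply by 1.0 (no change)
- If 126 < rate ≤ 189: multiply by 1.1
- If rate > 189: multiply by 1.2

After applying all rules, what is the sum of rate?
1516.5

Step 1: Tier 1 (rate ≤ 126): 5 records, sum = 394 × 1.0 = 394.0
Step 2: Tier 2 (126 < rate ≤ 189): 3 records, sum = 475 × 1.1 = 522.5
Step 3: Tier 3 (rate > 189): 2 records, sum = 500 × 1.2 = 600.0
Step 4: Final sum = 394.0 + 522.5 + 600.0 = 1516.5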